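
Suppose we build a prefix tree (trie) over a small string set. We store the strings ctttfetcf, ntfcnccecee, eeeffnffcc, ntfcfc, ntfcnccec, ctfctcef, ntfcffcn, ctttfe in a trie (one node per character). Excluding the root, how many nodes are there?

Trace insertions, counting only characters that open a new branch:
  "ctttfetcf" → 9 new (c, t, t, t, f, e, t, c, f)
  "ntfcnccecee" → 11 new (n, t, f, c, n, c, c, e, c, e, e)
  "eeeffnffcc" → 10 new (e, e, e, f, f, n, f, f, c, c)
  "ntfcfc" → prefix "ntfc" already present; 2 new (f, c)
  "ntfcnccec" → prefix "ntfcnccec" already present; 0 new (none)
  "ctfctcef" → prefix "ct" already present; 6 new (f, c, t, c, e, f)
  "ntfcffcn" → prefix "ntfcf" already present; 3 new (f, c, n)
  "ctttfe" → prefix "ctttfe" already present; 0 new (none)
Total nodes = 9 + 11 + 10 + 2 + 0 + 6 + 3 + 0 = 41

41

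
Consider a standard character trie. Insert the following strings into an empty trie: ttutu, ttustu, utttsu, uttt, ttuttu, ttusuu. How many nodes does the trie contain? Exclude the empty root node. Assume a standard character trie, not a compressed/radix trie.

18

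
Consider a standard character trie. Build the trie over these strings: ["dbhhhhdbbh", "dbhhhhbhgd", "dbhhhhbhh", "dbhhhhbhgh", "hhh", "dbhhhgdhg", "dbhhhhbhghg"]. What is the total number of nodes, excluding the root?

For each word, the new-node count is its length minus the longest prefix already in the trie:
  "dbhhhhdbbh" → 10 new (d, b, h, h, h, h, d, b, b, h)
  "dbhhhhbhgd" → prefix "dbhhhh" already present; 4 new (b, h, g, d)
  "dbhhhhbhh" → prefix "dbhhhhbh" already present; 1 new (h)
  "dbhhhhbhgh" → prefix "dbhhhhbhg" already present; 1 new (h)
  "hhh" → 3 new (h, h, h)
  "dbhhhgdhg" → prefix "dbhhh" already present; 4 new (g, d, h, g)
  "dbhhhhbhghg" → prefix "dbhhhhbhgh" already present; 1 new (g)
Total nodes = 10 + 4 + 1 + 1 + 3 + 4 + 1 = 24

24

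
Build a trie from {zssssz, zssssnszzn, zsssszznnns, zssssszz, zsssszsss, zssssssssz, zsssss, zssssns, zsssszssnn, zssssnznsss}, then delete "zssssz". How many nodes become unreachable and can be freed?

After clearing the end-marker at "zssssz", prune upward until reaching a node still needed by another word.
Every node on "zssssz" is still needed (e.g. by "zsssszznnns"), so nothing is freed.
Nodes removed: 0

0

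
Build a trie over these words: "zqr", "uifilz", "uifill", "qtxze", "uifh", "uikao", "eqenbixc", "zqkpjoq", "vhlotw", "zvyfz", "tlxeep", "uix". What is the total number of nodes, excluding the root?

49

Insert word by word; a character creates a node only if that edge doesn't already exist:
  "zqr" → 3 new (z, q, r)
  "uifilz" → 6 new (u, i, f, i, l, z)
  "uifill" → prefix "uifil" already present; 1 new (l)
  "qtxze" → 5 new (q, t, x, z, e)
  "uifh" → prefix "uif" already present; 1 new (h)
  "uikao" → prefix "ui" already present; 3 new (k, a, o)
  "eqenbixc" → 8 new (e, q, e, n, b, i, x, c)
  "zqkpjoq" → prefix "zq" already present; 5 new (k, p, j, o, q)
  "vhlotw" → 6 new (v, h, l, o, t, w)
  "zvyfz" → prefix "z" already present; 4 new (v, y, f, z)
  "tlxeep" → 6 new (t, l, x, e, e, p)
  "uix" → prefix "ui" already present; 1 new (x)
Total nodes = 3 + 6 + 1 + 5 + 1 + 3 + 8 + 5 + 6 + 4 + 6 + 1 = 49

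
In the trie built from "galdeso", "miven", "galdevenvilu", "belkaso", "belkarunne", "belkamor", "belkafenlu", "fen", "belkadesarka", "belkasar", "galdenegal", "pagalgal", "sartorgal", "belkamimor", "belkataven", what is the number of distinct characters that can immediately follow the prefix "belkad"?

1

Follow the path "belkad" to its node, then look at its outgoing edges.
Distinct next characters after "belkad": e.
That node has 1 child edge.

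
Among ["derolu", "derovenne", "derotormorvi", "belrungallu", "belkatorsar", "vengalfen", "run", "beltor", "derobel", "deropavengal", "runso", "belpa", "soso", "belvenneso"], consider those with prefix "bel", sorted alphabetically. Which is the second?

Filter for "bel…" and sort: "belkatorsar", "belpa", "belrungallu", "beltor", "belvenneso"
The 2nd is belpa.

belpa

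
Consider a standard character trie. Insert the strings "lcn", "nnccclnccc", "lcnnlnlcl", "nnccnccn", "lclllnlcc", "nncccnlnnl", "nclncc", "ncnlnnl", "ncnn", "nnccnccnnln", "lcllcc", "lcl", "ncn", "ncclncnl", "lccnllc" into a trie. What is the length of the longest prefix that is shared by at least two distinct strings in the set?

Look for the deepest trie node that still has at least two words in its subtree.
e.g. "nnccnccn" and "nnccnccnnln" share the prefix "nnccnccn" of length 8; no pair shares a longer one.
Longest shared-prefix length: 8

8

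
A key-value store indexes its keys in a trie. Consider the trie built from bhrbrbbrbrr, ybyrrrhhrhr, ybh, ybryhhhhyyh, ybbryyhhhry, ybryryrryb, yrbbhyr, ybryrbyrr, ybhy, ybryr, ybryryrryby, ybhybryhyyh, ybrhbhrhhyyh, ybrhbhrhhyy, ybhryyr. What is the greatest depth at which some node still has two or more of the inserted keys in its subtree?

Look for the deepest trie node that still has at least two words in its subtree.
e.g. "ybrhbhrhhyy" and "ybrhbhrhhyyh" share the prefix "ybrhbhrhhyy" of length 11; no pair shares a longer one.
Longest shared-prefix length: 11

11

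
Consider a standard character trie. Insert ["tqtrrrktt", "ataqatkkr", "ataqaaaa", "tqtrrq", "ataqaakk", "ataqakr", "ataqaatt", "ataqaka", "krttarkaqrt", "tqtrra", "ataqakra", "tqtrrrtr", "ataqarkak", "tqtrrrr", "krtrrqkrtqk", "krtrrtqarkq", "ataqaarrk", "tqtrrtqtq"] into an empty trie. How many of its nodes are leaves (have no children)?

Leaves are exactly the stored words that no other stored word extends.
Those words: "ataqaaaa", "ataqaakk", "ataqaarrk", "ataqaatt", "ataqaka", "ataqakra", "ataqarkak", "ataqatkkr", "krtrrqkrtqk", "krtrrtqarkq", "krttarkaqrt", "tqtrra", "tqtrrq", "tqtrrrktt", "tqtrrrr", "tqtrrrtr", "tqtrrtqtq"
Leaf count: 17

17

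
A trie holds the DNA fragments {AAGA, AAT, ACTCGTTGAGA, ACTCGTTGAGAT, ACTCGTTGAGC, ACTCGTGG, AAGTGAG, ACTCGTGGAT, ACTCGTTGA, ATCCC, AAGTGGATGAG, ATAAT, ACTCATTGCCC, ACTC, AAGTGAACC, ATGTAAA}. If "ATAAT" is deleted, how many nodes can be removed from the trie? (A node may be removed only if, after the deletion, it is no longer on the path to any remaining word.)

A node on "ATAAT"'s path can go only if nothing else ends at it or branches off below it.
The suffix "AAT" (3 nodes) is used only by "ATAAT"; the node for "AT" still has the child "C", so pruning stops there.
Nodes removed: 3

3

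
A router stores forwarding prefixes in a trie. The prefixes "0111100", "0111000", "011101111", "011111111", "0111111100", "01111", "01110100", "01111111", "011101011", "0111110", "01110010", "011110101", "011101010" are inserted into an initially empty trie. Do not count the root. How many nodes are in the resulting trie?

Trie structure (* marks end of a word):
(root)
└─ 0
   └─ 1
      └─ 1
         └─ 1
            ├─ 0
            │  ├─ 0
            │  │  ├─ 0 *
            │  │  └─ 1
            │  │     └─ 0 *
            │  └─ 1
            │     ├─ 0
            │     │  ├─ 0 *
            │     │  └─ 1
            │     │     ├─ 0 *
            │     │     └─ 1 *
            │     └─ 1
            │        └─ 1
            │           └─ 1 *
            └─ 1 *
               ├─ 0
               │  ├─ 0 *
               │  └─ 1
               │     └─ 0
               │        └─ 1 *
               └─ 1
                  ├─ 0 *
                  └─ 1
                     └─ 1 *
                        ├─ 0
                        │  └─ 0 *
                        └─ 1 *
Counting every labelled node above: 31.

31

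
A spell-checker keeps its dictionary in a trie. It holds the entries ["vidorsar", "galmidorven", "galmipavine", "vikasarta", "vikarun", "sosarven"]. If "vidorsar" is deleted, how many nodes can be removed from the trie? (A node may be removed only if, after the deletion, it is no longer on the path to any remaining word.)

A node on "vidorsar"'s path can go only if nothing else ends at it or branches off below it.
The suffix "dorsar" (6 nodes) is used only by "vidorsar"; the node for "vi" still has the child "k", so pruning stops there.
Nodes removed: 6

6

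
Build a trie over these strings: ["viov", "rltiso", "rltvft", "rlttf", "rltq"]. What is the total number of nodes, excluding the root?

Trace insertions, counting only characters that open a new branch:
  "viov" → 4 new (v, i, o, v)
  "rltiso" → 6 new (r, l, t, i, s, o)
  "rltvft" → prefix "rlt" already present; 3 new (v, f, t)
  "rlttf" → prefix "rlt" already present; 2 new (t, f)
  "rltq" → prefix "rlt" already present; 1 new (q)
Total nodes = 4 + 6 + 3 + 2 + 1 = 16

16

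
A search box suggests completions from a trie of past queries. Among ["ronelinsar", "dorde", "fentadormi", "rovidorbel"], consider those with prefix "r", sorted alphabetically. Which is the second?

rovidorbel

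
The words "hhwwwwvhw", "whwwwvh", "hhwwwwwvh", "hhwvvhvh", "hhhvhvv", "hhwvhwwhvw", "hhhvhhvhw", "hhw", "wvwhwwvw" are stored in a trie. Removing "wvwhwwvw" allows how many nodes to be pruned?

A node on "wvwhwwvw"'s path can go only if nothing else ends at it or branches off below it.
The suffix "vwhwwvw" (7 nodes) is used only by "wvwhwwvw"; the node for "w" still has the child "h", so pruning stops there.
Nodes removed: 7

7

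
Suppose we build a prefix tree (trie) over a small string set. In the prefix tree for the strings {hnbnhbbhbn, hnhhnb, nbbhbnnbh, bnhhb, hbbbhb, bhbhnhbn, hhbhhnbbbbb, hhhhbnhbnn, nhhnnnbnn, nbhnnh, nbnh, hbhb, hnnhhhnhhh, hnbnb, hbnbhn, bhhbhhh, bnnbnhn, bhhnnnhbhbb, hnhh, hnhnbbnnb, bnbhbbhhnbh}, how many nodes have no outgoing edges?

A leaf is a node with no children — equivalently, the end of a word that is not a proper prefix of any other stored word.
Those words: "bhbhnhbn", "bhhbhhh", "bhhnnnhbhbb", "bnbhbbhhnbh", "bnhhb", "bnnbnhn", "hbbbhb", "hbhb", "hbnbhn", "hhbhhnbbbbb", "hhhhbnhbnn", "hnbnb", "hnbnhbbhbn", "hnhhnb", "hnhnbbnnb", "hnnhhhnhhh", "nbbhbnnbh", "nbhnnh", "nbnh", "nhhnnnbnn"
Leaf count: 20

20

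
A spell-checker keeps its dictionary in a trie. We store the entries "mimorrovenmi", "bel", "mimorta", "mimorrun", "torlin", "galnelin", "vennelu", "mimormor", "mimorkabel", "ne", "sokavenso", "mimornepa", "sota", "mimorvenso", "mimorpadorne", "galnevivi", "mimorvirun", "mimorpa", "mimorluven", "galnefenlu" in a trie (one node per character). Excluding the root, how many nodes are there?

Count nodes per top-level branch (shared prefixes stored once):
  'b'-branch (bel): 3 nodes
  'g'-branch (galnefenlu, galnelin, galnevivi): 17 nodes
  'm'-branch (mimorkabel, mimorluven, mimormor, mimornepa, mimorpa, mimorpadorne, mimorrovenmi, mimorrun, mimorta, mimorvenso, mimorvirun): 49 nodes
  'n'-branch (ne): 2 nodes
  's'-branch (sokavenso, sota): 11 nodes
  't'-branch (torlin): 6 nodes
  'v'-branch (vennelu): 7 nodes
Sum: 95

95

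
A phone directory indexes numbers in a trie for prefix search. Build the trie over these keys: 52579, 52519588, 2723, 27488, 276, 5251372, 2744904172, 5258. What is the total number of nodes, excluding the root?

29

Count nodes per top-level branch (shared prefixes stored once):
  '2'-branch (2723, 2744904172, 27488, 276): 15 nodes
  '5'-branch (5251372, 52519588, 52579, 5258): 14 nodes
Sum: 29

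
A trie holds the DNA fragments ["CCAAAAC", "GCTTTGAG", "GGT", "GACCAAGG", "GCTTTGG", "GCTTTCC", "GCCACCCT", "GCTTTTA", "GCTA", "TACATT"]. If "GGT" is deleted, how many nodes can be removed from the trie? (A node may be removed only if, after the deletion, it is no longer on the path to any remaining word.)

A node on "GGT"'s path can go only if nothing else ends at it or branches off below it.
The suffix "GT" (2 nodes) is used only by "GGT"; the node for "G" still has the child "C", so pruning stops there.
Nodes removed: 2

2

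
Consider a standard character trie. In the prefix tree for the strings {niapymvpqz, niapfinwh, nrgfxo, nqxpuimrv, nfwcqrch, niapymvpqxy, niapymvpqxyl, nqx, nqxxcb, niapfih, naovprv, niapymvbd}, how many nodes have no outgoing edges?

10

A leaf is a node with no children — equivalently, the end of a word that is not a proper prefix of any other stored word.
Those words: "naovprv", "nfwcqrch", "niapfih", "niapfinwh", "niapymvbd", "niapymvpqxyl", "niapymvpqz", "nqxpuimrv", "nqxxcb", "nrgfxo"
Leaf count: 10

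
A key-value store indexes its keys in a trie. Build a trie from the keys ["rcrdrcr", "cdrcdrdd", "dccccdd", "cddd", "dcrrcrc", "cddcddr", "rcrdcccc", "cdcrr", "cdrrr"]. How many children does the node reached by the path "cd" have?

3

Walk "cd" from the root, arriving at one node.
Distinct next characters after "cd": c, d, r.
That node has 3 child edges.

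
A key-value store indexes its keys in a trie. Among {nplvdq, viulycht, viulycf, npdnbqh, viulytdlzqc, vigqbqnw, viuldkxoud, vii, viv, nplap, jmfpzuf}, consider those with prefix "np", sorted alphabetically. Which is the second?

nplap

Words with prefix "np", in lexicographic order: "npdnbqh", "nplap", "nplvdq"
The 2nd is nplap.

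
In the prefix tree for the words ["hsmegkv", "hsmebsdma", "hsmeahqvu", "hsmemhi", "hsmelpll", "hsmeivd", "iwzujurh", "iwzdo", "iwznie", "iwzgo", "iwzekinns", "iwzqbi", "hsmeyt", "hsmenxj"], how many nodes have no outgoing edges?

14

Leaves are exactly the stored words that no other stored word extends.
Those words: "hsmeahqvu", "hsmebsdma", "hsmegkv", "hsmeivd", "hsmelpll", "hsmemhi", "hsmenxj", "hsmeyt", "iwzdo", "iwzekinns", "iwzgo", "iwznie", "iwzqbi", "iwzujurh"
Leaf count: 14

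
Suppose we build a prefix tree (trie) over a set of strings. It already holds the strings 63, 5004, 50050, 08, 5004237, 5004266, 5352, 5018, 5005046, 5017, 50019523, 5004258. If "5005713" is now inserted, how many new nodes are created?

3

Walking "5005713" from the root, the first 4 characters ("5005") follow existing edges; "7" is the first miss.
So 7 − 4 = 3 new nodes.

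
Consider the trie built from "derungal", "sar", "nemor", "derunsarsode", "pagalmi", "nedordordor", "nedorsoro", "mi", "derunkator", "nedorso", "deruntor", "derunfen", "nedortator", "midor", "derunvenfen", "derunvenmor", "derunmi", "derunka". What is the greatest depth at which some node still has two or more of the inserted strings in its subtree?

8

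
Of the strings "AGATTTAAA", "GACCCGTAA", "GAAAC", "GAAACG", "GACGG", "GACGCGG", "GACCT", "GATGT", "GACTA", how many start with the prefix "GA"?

8

Traverse to the node for "GA", then collect every word in that subtree.
Words under "GA": GAAAC, GAAACG, GACCCGTAA, GACCT, GACGCGG, GACGG, GACTA, GATGT
Count: 8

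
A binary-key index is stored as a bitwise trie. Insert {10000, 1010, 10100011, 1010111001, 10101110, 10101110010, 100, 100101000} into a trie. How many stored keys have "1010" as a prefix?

Walk to "1010"; the words in its subtree are exactly those with that prefix.
Words under "1010": 1010, 10100011, 10101110, 1010111001, 10101110010
Count: 5

5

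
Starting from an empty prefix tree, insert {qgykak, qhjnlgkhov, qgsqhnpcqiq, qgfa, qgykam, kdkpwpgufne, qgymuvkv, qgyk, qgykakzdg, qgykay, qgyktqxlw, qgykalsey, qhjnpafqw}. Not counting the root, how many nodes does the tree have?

Count nodes per top-level branch (shared prefixes stored once):
  'k'-branch (kdkpwpgufne): 11 nodes
  'q'-branch (qgfa, qgsqhnpcqiq, qgyk, qgykak, qgykakzdg, qgykalsey, qgykam, qgykay, qgyktqxlw, qgymuvkv, qhjnlgkhov, qhjnpafqw): 50 nodes
Sum: 61

61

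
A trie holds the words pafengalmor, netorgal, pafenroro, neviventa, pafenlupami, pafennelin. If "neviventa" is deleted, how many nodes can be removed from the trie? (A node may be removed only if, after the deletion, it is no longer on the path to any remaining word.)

Walk "neviventa" from the leaf back toward the root, removing each node that no remaining word uses.
The suffix "viventa" (7 nodes) is used only by "neviventa"; the node for "ne" still has the child "t", so pruning stops there.
Nodes removed: 7

7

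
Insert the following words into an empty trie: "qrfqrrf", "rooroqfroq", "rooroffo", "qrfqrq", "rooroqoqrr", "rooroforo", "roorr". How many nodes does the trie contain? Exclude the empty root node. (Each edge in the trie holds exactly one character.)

For each word, the new-node count is its length minus the longest prefix already in the trie:
  "qrfqrrf" → 7 new (q, r, f, q, r, r, f)
  "rooroqfroq" → 10 new (r, o, o, r, o, q, f, r, o, q)
  "rooroffo" → prefix "rooro" already present; 3 new (f, f, o)
  "qrfqrq" → prefix "qrfqr" already present; 1 new (q)
  "rooroqoqrr" → prefix "rooroq" already present; 4 new (o, q, r, r)
  "rooroforo" → prefix "roorof" already present; 3 new (o, r, o)
  "roorr" → prefix "roor" already present; 1 new (r)
Total nodes = 7 + 10 + 3 + 1 + 4 + 3 + 1 = 29

29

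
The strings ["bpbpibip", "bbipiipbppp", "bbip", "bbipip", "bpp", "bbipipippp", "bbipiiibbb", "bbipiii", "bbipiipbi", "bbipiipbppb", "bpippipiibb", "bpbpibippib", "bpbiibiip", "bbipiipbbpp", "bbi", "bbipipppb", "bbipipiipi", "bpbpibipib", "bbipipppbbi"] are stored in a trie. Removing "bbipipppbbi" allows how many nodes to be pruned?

2

Walk "bbipipppbbi" from the leaf back toward the root, removing each node that no remaining word uses.
The suffix "bi" (2 nodes) is used only by "bbipipppbbi"; "bbipipppb" is itself a stored word, so pruning stops there.
Nodes removed: 2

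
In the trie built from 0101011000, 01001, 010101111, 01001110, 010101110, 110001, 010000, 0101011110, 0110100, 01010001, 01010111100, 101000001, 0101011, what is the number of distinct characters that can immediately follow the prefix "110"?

Follow the path "110" to its node, then look at its outgoing edges.
Characters that immediately follow "110" among the stored strings: {0}.
That node has 1 child edge.

1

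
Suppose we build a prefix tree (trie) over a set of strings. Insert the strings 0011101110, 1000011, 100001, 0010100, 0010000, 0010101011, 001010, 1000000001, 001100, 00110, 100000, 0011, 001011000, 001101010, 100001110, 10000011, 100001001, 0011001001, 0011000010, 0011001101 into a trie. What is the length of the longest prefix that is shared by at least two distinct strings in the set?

7

Look for the deepest trie node that still has at least two words in its subtree.
e.g. "0011001001" and "0011001101" share the prefix "0011001" of length 7; no pair shares a longer one.
Longest shared-prefix length: 7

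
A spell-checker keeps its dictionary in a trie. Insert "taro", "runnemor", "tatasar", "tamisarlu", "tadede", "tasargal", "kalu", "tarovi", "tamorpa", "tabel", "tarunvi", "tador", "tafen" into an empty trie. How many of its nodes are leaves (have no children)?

Leaves are exactly the stored words that no other stored word extends.
Those words: "kalu", "runnemor", "tabel", "tadede", "tador", "tafen", "tamisarlu", "tamorpa", "tarovi", "tarunvi", "tasargal", "tatasar"
Leaf count: 12

12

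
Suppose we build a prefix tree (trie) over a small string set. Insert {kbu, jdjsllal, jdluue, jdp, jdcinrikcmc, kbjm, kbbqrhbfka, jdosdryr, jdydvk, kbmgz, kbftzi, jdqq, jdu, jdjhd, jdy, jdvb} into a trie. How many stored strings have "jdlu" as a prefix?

Filter for entries beginning with "jdlu":
Matches: "jdluue"
Count: 1

1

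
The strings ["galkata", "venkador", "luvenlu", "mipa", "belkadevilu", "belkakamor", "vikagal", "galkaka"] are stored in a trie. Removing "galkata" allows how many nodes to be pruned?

A node on "galkata"'s path can go only if nothing else ends at it or branches off below it.
The suffix "ta" (2 nodes) is used only by "galkata"; the node for "galka" still has the child "k", so pruning stops there.
Nodes removed: 2

2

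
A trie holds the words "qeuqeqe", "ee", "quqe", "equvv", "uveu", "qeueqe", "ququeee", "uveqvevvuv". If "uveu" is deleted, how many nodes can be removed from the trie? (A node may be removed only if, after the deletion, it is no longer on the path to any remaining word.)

1

Walk "uveu" from the leaf back toward the root, removing each node that no remaining word uses.
The suffix "u" (1 node) is used only by "uveu"; the node for "uve" still has the child "q", so pruning stops there.
Nodes removed: 1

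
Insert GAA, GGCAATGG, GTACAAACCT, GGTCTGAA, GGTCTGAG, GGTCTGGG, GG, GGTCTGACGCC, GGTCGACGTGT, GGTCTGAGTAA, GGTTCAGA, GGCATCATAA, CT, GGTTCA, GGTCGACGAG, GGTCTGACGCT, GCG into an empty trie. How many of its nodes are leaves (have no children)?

14

A leaf is a node with no children — equivalently, the end of a word that is not a proper prefix of any other stored word.
Those words: "CT", "GAA", "GCG", "GGCAATGG", "GGCATCATAA", "GGTCGACGAG", "GGTCGACGTGT", "GGTCTGAA", "GGTCTGACGCC", "GGTCTGACGCT", "GGTCTGAGTAA", "GGTCTGGG", "GGTTCAGA", "GTACAAACCT"
Leaf count: 14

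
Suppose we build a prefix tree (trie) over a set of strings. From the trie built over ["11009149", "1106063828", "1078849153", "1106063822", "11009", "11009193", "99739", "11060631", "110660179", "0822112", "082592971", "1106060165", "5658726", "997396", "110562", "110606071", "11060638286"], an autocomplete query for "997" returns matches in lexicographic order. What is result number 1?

Words with prefix "997", in lexicographic order: "99739", "997396"
Position 1: 99739

99739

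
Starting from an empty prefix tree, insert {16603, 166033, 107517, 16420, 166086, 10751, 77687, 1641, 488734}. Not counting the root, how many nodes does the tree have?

28

Trie structure (* marks end of a word):
(root)
├─ 1
│  ├─ 0
│  │  └─ 7
│  │     └─ 5
│  │        └─ 1 *
│  │           └─ 7 *
│  └─ 6
│     ├─ 4
│     │  ├─ 1 *
│     │  └─ 2
│     │     └─ 0 *
│     └─ 6
│        └─ 0
│           ├─ 3 *
│           │  └─ 3 *
│           └─ 8
│              └─ 6 *
├─ 4
│  └─ 8
│     └─ 8
│        └─ 7
│           └─ 3
│              └─ 4 *
└─ 7
   └─ 7
      └─ 6
         └─ 8
            └─ 7 *
Counting every labelled node above: 28.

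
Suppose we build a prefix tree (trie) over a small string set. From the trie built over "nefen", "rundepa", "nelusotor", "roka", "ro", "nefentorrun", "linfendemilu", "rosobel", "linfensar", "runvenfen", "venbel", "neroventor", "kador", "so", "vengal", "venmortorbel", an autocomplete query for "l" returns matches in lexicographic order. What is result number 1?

linfendemilu

Words with prefix "l", in lexicographic order: "linfendemilu", "linfensar"
The 1st is linfendemilu.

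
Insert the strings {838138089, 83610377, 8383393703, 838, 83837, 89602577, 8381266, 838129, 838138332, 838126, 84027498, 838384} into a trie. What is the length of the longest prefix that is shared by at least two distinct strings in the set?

Equivalently: take the maximum, over all pairs, of their longest common prefix length.
e.g. "838126" and "8381266" share the prefix "838126" of length 6; no pair shares a longer one.
Longest shared-prefix length: 6

6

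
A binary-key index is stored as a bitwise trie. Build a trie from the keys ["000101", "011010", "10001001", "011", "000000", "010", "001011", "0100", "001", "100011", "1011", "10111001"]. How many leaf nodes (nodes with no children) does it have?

8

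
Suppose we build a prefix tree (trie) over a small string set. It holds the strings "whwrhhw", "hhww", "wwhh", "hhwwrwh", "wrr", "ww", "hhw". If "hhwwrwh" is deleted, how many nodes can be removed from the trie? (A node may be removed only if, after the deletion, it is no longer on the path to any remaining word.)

3

After clearing the end-marker at "hhwwrwh", prune upward until reaching a node still needed by another word.
The suffix "rwh" (3 nodes) is used only by "hhwwrwh"; "hhww" is itself a stored word, so pruning stops there.
Nodes removed: 3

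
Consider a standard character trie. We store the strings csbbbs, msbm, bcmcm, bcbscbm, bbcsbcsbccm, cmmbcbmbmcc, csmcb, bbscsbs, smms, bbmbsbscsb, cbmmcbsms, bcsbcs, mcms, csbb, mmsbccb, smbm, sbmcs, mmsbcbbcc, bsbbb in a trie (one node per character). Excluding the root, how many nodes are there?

Count nodes per top-level branch (shared prefixes stored once):
  'b'-branch (bbcsbcsbccm, bbmbsbscsb, bbscsbs, bcbscbm, bcmcm, bcsbcs, bsbbb): 41 nodes
  'c'-branch (cbmmcbsms, cmmbcbmbmcc, csbb, csbbbs, csmcb): 27 nodes
  'm'-branch (mcms, mmsbcbbcc, mmsbccb, msbm): 17 nodes
  's'-branch (sbmcs, smbm, smms): 10 nodes
Sum: 95

95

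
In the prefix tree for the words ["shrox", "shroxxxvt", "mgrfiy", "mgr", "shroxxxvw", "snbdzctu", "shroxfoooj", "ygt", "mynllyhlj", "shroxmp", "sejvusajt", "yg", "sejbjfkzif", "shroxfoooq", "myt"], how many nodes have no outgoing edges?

12

Leaves are exactly the stored words that no other stored word extends.
Those words: "mgrfiy", "mynllyhlj", "myt", "sejbjfkzif", "sejvusajt", "shroxfoooj", "shroxfoooq", "shroxmp", "shroxxxvt", "shroxxxvw", "snbdzctu", "ygt"
Leaf count: 12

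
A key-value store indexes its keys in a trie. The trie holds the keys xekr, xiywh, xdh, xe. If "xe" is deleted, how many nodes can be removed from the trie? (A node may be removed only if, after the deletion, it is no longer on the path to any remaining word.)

After clearing the end-marker at "xe", prune upward until reaching a node still needed by another word.
Every node on "xe" is still needed (e.g. by "xekr"), so nothing is freed.
Nodes removed: 0

0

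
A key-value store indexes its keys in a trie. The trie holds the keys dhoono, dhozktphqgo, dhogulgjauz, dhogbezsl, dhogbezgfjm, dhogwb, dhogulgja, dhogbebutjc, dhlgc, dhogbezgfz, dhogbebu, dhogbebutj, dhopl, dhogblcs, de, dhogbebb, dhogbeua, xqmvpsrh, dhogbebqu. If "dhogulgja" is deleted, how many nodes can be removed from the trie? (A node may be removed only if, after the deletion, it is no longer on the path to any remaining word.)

0

After clearing the end-marker at "dhogulgja", prune upward until reaching a node still needed by another word.
Every node on "dhogulgja" is still needed (e.g. by "dhogulgjauz"), so nothing is freed.
Nodes removed: 0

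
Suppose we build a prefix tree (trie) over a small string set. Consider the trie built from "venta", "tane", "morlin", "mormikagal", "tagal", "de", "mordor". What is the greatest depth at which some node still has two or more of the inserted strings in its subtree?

The deepest shared node is where two words last agree before diverging.
"mordor" and "morlin" agree on "mor" (3 characters) before diverging; nothing deeper is shared.
Longest shared-prefix length: 3

3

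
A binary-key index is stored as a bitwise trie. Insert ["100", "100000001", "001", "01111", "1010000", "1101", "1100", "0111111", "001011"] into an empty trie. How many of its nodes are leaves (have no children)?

Leaves are exactly the stored words that no other stored word extends.
Those words: "001011", "0111111", "100000001", "1010000", "1100", "1101"
Leaf count: 6

6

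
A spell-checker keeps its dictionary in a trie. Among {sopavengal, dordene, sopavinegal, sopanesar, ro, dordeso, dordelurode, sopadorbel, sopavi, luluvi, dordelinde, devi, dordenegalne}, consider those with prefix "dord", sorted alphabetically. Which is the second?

dordelurode

DFS of the "dord" subtree visits, in order: "dordelinde", "dordelurode", "dordene", "dordenegalne", "dordeso"
The 2nd is dordelurode.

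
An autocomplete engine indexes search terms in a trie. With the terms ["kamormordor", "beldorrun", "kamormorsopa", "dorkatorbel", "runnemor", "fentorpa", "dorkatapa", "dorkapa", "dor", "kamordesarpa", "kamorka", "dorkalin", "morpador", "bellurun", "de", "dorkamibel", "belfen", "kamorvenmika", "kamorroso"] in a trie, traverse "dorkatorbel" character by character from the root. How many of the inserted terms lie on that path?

Walk "dorkatorbel" from the root; an end-of-word marker is hit whenever a stored word is a prefix of "dorkatorbel".
Prefixes of the query that are stored words: "dor", "dorkatorbel"
Count: 2

2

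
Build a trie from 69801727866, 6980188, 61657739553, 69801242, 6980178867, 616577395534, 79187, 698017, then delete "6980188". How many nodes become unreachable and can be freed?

2

Walk "6980188" from the leaf back toward the root, removing each node that no remaining word uses.
The suffix "88" (2 nodes) is used only by "6980188"; the node for "69801" still has the child "7", so pruning stops there.
Nodes removed: 2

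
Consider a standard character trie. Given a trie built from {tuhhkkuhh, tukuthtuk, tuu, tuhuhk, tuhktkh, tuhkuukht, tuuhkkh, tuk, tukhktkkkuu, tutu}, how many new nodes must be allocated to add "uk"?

"uk" shares no prefix with any stored word, so all 2 characters open new nodes.
2 − 0 = 2 new nodes.

2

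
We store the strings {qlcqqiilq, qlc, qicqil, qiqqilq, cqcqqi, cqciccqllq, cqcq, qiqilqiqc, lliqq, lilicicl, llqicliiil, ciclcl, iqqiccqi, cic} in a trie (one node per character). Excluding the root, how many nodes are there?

For each word, the new-node count is its length minus the longest prefix already in the trie:
  "qlcqqiilq" → 9 new (q, l, c, q, q, i, i, l, q)
  "qlc" → prefix "qlc" already present; 0 new (none)
  "qicqil" → prefix "q" already present; 5 new (i, c, q, i, l)
  "qiqqilq" → prefix "qi" already present; 5 new (q, q, i, l, q)
  "cqcqqi" → 6 new (c, q, c, q, q, i)
  "cqciccqllq" → prefix "cqc" already present; 7 new (i, c, c, q, l, l, q)
  "cqcq" → prefix "cqcq" already present; 0 new (none)
  "qiqilqiqc" → prefix "qiq" already present; 6 new (i, l, q, i, q, c)
  "lliqq" → 5 new (l, l, i, q, q)
  "lilicicl" → prefix "l" already present; 7 new (i, l, i, c, i, c, l)
  "llqicliiil" → prefix "ll" already present; 8 new (q, i, c, l, i, i, i, l)
  "ciclcl" → prefix "c" already present; 5 new (i, c, l, c, l)
  "iqqiccqi" → 8 new (i, q, q, i, c, c, q, i)
  "cic" → prefix "cic" already present; 0 new (none)
Total nodes = 9 + 0 + 5 + 5 + 6 + 7 + 0 + 6 + 5 + 7 + 8 + 5 + 8 + 0 = 71

71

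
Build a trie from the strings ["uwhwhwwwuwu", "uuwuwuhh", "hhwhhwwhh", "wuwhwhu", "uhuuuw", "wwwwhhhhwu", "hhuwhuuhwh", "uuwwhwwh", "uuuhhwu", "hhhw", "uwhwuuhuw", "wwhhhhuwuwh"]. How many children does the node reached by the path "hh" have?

3

The children of the "hh" node are the distinct next characters among strings starting with "hh".
Distinct next characters after "hh": h, u, w.
That node has 3 child edges.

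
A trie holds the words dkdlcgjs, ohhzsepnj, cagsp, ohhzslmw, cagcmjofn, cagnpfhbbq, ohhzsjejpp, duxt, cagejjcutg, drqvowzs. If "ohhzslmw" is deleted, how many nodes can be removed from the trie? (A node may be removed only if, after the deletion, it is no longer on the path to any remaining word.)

After clearing the end-marker at "ohhzslmw", prune upward until reaching a node still needed by another word.
The suffix "lmw" (3 nodes) is used only by "ohhzslmw"; the node for "ohhzs" still has the child "e", so pruning stops there.
Nodes removed: 3

3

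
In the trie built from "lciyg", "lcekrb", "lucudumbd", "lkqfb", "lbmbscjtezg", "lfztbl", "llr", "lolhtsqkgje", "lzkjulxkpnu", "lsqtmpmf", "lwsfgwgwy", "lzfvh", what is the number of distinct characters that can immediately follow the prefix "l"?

Follow the path "l" to its node, then look at its outgoing edges.
Characters that immediately follow "l" among the stored strings: {b, c, f, k, l, o, s, u, w, z}.
That node has 10 child edges.

10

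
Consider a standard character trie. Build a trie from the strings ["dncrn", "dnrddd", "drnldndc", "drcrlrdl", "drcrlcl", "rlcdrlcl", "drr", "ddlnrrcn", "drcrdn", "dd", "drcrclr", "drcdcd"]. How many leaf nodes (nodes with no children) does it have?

11

Leaves are exactly the stored words that no other stored word extends.
Those words: "ddlnrrcn", "dncrn", "dnrddd", "drcdcd", "drcrclr", "drcrdn", "drcrlcl", "drcrlrdl", "drnldndc", "drr", "rlcdrlcl"
Leaf count: 11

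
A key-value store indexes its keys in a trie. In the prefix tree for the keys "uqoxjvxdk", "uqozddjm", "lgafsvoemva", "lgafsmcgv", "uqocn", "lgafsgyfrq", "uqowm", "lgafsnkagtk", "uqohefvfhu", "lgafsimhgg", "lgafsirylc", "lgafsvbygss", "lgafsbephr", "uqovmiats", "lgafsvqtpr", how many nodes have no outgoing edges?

A leaf is a node with no children — equivalently, the end of a word that is not a proper prefix of any other stored word.
Those words: "lgafsbephr", "lgafsgyfrq", "lgafsimhgg", "lgafsirylc", "lgafsmcgv", "lgafsnkagtk", "lgafsvbygss", "lgafsvoemva", "lgafsvqtpr", "uqocn", "uqohefvfhu", "uqovmiats", "uqowm", "uqoxjvxdk", "uqozddjm"
Leaf count: 15

15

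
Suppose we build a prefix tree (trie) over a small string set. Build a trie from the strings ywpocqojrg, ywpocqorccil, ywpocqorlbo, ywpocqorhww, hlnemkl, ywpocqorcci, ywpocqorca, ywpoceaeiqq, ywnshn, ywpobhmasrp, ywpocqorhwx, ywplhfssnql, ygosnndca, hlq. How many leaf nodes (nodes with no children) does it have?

13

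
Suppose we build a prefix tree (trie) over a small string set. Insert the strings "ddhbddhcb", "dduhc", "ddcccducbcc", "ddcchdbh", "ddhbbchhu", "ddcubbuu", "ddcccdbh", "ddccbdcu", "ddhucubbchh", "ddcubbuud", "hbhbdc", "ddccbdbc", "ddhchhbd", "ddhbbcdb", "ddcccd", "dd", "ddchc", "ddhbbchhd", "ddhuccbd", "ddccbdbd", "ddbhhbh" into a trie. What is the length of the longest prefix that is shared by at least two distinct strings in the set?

8

Look for the deepest trie node that still has at least two words in its subtree.
e.g. "ddcubbuu" and "ddcubbuud" share the prefix "ddcubbuu" of length 8; no pair shares a longer one.
Longest shared-prefix length: 8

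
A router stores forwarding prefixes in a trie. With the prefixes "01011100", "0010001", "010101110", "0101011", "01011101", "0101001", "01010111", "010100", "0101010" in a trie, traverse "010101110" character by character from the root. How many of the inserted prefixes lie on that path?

Traverse "010101110" character by character; count nodes along the way that are marked as word ends.
Prefixes of the query that are stored words: "0101011", "01010111", "010101110"
Count: 3

3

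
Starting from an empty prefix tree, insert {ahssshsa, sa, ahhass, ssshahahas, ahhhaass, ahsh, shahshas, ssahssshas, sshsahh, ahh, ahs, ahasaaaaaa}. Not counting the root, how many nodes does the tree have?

57

Insert word by word; a character creates a node only if that edge doesn't already exist:
  "ahssshsa" → 8 new (a, h, s, s, s, h, s, a)
  "sa" → 2 new (s, a)
  "ahhass" → prefix "ah" already present; 4 new (h, a, s, s)
  "ssshahahas" → prefix "s" already present; 9 new (s, s, h, a, h, a, h, a, s)
  "ahhhaass" → prefix "ahh" already present; 5 new (h, a, a, s, s)
  "ahsh" → prefix "ahs" already present; 1 new (h)
  "shahshas" → prefix "s" already present; 7 new (h, a, h, s, h, a, s)
  "ssahssshas" → prefix "ss" already present; 8 new (a, h, s, s, s, h, a, s)
  "sshsahh" → prefix "ss" already present; 5 new (h, s, a, h, h)
  "ahh" → prefix "ahh" already present; 0 new (none)
  "ahs" → prefix "ahs" already present; 0 new (none)
  "ahasaaaaaa" → prefix "ah" already present; 8 new (a, s, a, a, a, a, a, a)
Total nodes = 8 + 2 + 4 + 9 + 5 + 1 + 7 + 8 + 5 + 0 + 0 + 8 = 57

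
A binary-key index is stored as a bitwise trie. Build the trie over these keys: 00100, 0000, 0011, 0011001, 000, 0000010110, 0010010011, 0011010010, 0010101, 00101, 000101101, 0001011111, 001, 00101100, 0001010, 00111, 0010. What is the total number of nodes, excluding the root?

44

Trace insertions, counting only characters that open a new branch:
  "00100" → 5 new (0, 0, 1, 0, 0)
  "0000" → prefix "00" already present; 2 new (0, 0)
  "0011" → prefix "001" already present; 1 new (1)
  "0011001" → prefix "0011" already present; 3 new (0, 0, 1)
  "000" → prefix "000" already present; 0 new (none)
  "0000010110" → prefix "0000" already present; 6 new (0, 1, 0, 1, 1, 0)
  "0010010011" → prefix "00100" already present; 5 new (1, 0, 0, 1, 1)
  "0011010010" → prefix "00110" already present; 5 new (1, 0, 0, 1, 0)
  "0010101" → prefix "0010" already present; 3 new (1, 0, 1)
  "00101" → prefix "00101" already present; 0 new (none)
  "000101101" → prefix "000" already present; 6 new (1, 0, 1, 1, 0, 1)
  "0001011111" → prefix "0001011" already present; 3 new (1, 1, 1)
  "001" → prefix "001" already present; 0 new (none)
  "00101100" → prefix "00101" already present; 3 new (1, 0, 0)
  "0001010" → prefix "000101" already present; 1 new (0)
  "00111" → prefix "0011" already present; 1 new (1)
  "0010" → prefix "0010" already present; 0 new (none)
Total nodes = 5 + 2 + 1 + 3 + 0 + 6 + 5 + 5 + 3 + 0 + 6 + 3 + 0 + 3 + 1 + 1 + 0 = 44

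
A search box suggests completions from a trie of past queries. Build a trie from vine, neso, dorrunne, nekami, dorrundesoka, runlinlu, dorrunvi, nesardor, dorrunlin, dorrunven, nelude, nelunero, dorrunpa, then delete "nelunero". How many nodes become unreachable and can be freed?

4

After clearing the end-marker at "nelunero", prune upward until reaching a node still needed by another word.
The suffix "nero" (4 nodes) is used only by "nelunero"; the node for "nelu" still has the child "d", so pruning stops there.
Nodes removed: 4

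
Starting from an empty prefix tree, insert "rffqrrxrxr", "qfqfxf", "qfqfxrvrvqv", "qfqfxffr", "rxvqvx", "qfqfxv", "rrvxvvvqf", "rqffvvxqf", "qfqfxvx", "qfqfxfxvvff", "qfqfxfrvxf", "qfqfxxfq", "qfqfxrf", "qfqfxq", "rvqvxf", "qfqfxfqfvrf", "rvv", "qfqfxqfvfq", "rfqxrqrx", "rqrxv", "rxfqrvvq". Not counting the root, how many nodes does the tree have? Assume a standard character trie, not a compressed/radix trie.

91

For each word, the new-node count is its length minus the longest prefix already in the trie:
  "rffqrrxrxr" → 10 new (r, f, f, q, r, r, x, r, x, r)
  "qfqfxf" → 6 new (q, f, q, f, x, f)
  "qfqfxrvrvqv" → prefix "qfqfx" already present; 6 new (r, v, r, v, q, v)
  "qfqfxffr" → prefix "qfqfxf" already present; 2 new (f, r)
  "rxvqvx" → prefix "r" already present; 5 new (x, v, q, v, x)
  "qfqfxv" → prefix "qfqfx" already present; 1 new (v)
  "rrvxvvvqf" → prefix "r" already present; 8 new (r, v, x, v, v, v, q, f)
  "rqffvvxqf" → prefix "r" already present; 8 new (q, f, f, v, v, x, q, f)
  "qfqfxvx" → prefix "qfqfxv" already present; 1 new (x)
  "qfqfxfxvvff" → prefix "qfqfxf" already present; 5 new (x, v, v, f, f)
  "qfqfxfrvxf" → prefix "qfqfxf" already present; 4 new (r, v, x, f)
  "qfqfxxfq" → prefix "qfqfx" already present; 3 new (x, f, q)
  "qfqfxrf" → prefix "qfqfxr" already present; 1 new (f)
  "qfqfxq" → prefix "qfqfx" already present; 1 new (q)
  "rvqvxf" → prefix "r" already present; 5 new (v, q, v, x, f)
  "qfqfxfqfvrf" → prefix "qfqfxf" already present; 5 new (q, f, v, r, f)
  "rvv" → prefix "rv" already present; 1 new (v)
  "qfqfxqfvfq" → prefix "qfqfxq" already present; 4 new (f, v, f, q)
  "rfqxrqrx" → prefix "rf" already present; 6 new (q, x, r, q, r, x)
  "rqrxv" → prefix "rq" already present; 3 new (r, x, v)
  "rxfqrvvq" → prefix "rx" already present; 6 new (f, q, r, v, v, q)
Total nodes = 10 + 6 + 6 + 2 + 5 + 1 + 8 + 8 + 1 + 5 + 4 + 3 + 1 + 1 + 5 + 5 + 1 + 4 + 6 + 3 + 6 = 91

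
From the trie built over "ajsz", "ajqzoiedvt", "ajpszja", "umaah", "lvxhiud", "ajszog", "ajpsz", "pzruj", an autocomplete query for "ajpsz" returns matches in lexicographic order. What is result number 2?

ajpszja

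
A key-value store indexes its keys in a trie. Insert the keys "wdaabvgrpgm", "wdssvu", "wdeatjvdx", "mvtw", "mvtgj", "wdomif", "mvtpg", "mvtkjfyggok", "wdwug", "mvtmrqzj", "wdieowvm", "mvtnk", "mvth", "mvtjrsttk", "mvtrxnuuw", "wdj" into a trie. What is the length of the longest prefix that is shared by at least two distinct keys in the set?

The deepest shared node is where two words last agree before diverging.
"mvtgj" and "mvth" agree on "mvt" (3 characters) before diverging; nothing deeper is shared.
Longest shared-prefix length: 3

3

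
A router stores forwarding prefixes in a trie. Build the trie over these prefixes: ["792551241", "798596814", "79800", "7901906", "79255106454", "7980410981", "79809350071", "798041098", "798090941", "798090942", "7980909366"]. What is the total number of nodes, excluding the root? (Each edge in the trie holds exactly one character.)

49

For each word, the new-node count is its length minus the longest prefix already in the trie:
  "792551241" → 9 new (7, 9, 2, 5, 5, 1, 2, 4, 1)
  "798596814" → prefix "79" already present; 7 new (8, 5, 9, 6, 8, 1, 4)
  "79800" → prefix "798" already present; 2 new (0, 0)
  "7901906" → prefix "79" already present; 5 new (0, 1, 9, 0, 6)
  "79255106454" → prefix "792551" already present; 5 new (0, 6, 4, 5, 4)
  "7980410981" → prefix "7980" already present; 6 new (4, 1, 0, 9, 8, 1)
  "79809350071" → prefix "7980" already present; 7 new (9, 3, 5, 0, 0, 7, 1)
  "798041098" → prefix "798041098" already present; 0 new (none)
  "798090941" → prefix "79809" already present; 4 new (0, 9, 4, 1)
  "798090942" → prefix "79809094" already present; 1 new (2)
  "7980909366" → prefix "7980909" already present; 3 new (3, 6, 6)
Total nodes = 9 + 7 + 2 + 5 + 5 + 6 + 7 + 0 + 4 + 1 + 3 = 49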